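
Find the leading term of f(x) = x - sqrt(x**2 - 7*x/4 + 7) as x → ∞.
7/8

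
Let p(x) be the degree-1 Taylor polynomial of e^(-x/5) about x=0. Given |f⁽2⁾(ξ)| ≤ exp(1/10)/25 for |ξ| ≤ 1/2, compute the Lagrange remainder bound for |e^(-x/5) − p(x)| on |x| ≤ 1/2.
exp(1/10)/200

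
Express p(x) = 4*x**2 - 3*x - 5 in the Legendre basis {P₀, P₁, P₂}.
(-11/3)P₀ + (-3)P₁ + (8/3)P₂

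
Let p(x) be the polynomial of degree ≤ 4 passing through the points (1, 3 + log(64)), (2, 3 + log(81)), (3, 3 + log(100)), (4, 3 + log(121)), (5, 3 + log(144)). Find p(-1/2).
3 + log(184467440737095516160000000000000000000000000000000000000000000000*11**(15/16)*2**(25/64)*3**(19/64)*5**(13/32)/144131868228680264311915617571207068008843326205168934565717750659)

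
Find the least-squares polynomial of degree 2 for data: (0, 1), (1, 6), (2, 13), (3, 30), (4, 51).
7/5 + (2/5)x + (3)x²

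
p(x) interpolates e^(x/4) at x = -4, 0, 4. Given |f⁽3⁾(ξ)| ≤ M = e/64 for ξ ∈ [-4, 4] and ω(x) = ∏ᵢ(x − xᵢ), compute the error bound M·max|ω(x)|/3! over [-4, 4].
sqrt(3)*e/27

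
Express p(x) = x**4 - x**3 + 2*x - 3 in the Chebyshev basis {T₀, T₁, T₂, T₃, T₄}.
(-21/8)T₀ + (5/4)T₁ + (1/2)T₂ + (-1/4)T₃ + (1/8)T₄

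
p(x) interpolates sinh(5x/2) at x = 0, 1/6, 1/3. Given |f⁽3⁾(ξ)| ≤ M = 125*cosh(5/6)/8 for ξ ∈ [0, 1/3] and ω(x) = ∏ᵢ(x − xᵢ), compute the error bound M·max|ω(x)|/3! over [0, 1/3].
125*sqrt(3)*cosh(5/6)/46656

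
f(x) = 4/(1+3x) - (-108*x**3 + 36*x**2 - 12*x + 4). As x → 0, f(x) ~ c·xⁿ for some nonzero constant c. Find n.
4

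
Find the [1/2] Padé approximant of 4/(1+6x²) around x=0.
4/(6*x**2 + 1)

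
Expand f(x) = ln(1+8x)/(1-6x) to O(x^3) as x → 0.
8*x + 16*x**2 + O(x**3)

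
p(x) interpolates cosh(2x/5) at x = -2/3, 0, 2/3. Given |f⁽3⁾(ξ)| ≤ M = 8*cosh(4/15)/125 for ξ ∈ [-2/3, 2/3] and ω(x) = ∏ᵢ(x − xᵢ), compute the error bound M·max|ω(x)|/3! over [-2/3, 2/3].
64*sqrt(3)*cosh(4/15)/91125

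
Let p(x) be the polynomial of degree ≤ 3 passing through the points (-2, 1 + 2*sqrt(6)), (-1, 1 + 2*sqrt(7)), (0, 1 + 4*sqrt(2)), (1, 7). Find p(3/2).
-35*sqrt(2)/4 - 5*sqrt(6)/8 + 21*sqrt(7)/8 + 113/8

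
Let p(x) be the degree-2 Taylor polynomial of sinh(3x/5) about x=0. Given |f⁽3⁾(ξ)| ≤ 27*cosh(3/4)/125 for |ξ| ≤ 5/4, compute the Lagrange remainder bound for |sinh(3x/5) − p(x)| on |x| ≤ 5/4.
9*cosh(3/4)/128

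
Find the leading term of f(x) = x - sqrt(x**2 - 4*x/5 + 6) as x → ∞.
2/5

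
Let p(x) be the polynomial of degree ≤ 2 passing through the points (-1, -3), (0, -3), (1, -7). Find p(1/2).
-9/2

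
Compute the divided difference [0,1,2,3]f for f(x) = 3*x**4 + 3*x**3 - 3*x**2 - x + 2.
21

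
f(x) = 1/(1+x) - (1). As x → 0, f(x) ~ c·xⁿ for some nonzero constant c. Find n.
1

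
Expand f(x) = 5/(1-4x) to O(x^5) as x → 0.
5 + 20*x + 80*x**2 + 320*x**3 + 1280*x**4 + O(x**5)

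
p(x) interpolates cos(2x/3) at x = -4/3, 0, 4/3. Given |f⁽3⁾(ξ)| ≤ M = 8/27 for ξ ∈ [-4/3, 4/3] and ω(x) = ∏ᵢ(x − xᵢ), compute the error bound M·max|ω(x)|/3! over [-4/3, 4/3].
512*sqrt(3)/19683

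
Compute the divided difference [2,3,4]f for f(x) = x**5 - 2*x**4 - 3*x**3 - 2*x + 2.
148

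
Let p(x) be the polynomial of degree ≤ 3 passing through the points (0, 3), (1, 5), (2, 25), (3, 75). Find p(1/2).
5/2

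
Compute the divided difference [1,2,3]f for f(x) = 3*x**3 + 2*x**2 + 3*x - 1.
20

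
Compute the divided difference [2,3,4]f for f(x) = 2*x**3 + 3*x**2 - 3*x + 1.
21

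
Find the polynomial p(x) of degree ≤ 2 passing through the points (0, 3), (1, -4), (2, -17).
-3*x**2 - 4*x + 3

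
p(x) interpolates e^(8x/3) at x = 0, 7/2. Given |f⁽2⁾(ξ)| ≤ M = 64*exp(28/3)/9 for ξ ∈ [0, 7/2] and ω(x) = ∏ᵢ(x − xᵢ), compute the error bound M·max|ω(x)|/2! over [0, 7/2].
98*exp(28/3)/9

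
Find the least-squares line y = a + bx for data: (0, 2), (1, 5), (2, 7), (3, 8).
a = 5/2, b = 2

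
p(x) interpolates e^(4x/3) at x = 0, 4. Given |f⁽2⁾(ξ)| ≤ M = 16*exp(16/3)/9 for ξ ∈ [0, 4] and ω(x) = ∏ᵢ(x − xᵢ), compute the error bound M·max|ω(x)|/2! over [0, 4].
32*exp(16/3)/9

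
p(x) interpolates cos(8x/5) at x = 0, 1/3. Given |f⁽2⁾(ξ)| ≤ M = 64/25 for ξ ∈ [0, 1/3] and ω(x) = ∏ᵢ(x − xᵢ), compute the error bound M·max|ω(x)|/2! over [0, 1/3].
8/225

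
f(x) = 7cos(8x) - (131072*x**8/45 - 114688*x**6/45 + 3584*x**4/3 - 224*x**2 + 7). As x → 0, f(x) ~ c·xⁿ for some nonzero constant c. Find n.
10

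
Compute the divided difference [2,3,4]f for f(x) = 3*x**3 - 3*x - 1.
27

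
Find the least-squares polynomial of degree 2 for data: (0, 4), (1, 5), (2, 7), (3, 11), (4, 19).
30/7 + (-34/35)x + (8/7)x²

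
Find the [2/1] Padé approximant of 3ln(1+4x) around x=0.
4*x*(2*x + 3)/(8*x/3 + 1)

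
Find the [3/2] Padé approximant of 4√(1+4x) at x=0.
(8*x**3 + 36*x**2 + 24*x + 4)/(3*x**2 + 4*x + 1)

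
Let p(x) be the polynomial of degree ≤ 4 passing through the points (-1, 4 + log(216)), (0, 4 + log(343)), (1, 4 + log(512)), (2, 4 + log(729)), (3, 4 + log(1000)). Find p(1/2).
4 + log(448*2**(9/32)*3**(121/128)*5**(9/128)*7**(13/32)/9)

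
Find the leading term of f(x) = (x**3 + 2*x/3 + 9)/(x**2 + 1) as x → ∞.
x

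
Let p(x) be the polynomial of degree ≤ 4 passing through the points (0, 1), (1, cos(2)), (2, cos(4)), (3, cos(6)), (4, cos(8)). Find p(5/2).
45*cos(4)/64 - 5*cos(8)/128 + 3/128 - 5*cos(2)/32 + 15*cos(6)/32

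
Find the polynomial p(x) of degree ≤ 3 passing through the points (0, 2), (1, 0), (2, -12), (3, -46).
-2*x**3 + x**2 - x + 2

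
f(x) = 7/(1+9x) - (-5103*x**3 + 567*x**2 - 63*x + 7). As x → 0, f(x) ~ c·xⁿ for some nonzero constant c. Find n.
4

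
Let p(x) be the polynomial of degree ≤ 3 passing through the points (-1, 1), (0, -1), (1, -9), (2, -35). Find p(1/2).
-7/2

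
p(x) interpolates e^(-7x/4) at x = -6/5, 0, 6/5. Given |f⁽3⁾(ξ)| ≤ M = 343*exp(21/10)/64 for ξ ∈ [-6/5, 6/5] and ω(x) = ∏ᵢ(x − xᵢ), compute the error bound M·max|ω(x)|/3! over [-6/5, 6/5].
343*sqrt(3)*exp(21/10)/1000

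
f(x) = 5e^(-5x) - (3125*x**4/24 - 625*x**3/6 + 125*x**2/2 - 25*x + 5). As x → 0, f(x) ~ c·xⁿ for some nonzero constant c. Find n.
5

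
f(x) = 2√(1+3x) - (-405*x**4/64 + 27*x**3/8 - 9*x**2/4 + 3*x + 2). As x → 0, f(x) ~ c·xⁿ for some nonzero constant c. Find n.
5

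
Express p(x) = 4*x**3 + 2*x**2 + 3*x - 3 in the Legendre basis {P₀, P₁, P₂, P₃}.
(-7/3)P₀ + (27/5)P₁ + (4/3)P₂ + (8/5)P₃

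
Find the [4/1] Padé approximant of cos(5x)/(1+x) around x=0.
(625*x**4/24 - 25*x**2/2 + 1)/(x + 1)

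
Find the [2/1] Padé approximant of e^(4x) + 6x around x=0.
(-16*x**2/3 + 26*x/3 + 1)/(1 - 4*x/3)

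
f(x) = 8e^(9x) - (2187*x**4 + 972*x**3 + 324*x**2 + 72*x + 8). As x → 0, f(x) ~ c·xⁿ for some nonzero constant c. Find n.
5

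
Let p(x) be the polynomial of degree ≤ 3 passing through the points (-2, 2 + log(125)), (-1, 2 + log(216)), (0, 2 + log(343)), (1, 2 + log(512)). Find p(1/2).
2 + log(98*2**(7/8)*3**(1/16)*5**(3/16)*7**(13/16)/3)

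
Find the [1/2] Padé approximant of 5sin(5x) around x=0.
25*x/(25*x**2/6 + 1)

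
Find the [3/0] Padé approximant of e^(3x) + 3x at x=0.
9*x**3/2 + 9*x**2/2 + 6*x + 1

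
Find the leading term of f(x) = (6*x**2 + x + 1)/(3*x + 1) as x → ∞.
2*x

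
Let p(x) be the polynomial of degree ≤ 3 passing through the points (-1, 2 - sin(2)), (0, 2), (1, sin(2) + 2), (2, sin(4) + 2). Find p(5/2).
-15*sin(2)/8 + 35*sin(4)/16 + 2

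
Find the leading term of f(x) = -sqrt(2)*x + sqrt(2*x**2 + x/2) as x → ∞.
sqrt(2)/8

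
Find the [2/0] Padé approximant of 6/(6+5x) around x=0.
25*x**2/36 - 5*x/6 + 1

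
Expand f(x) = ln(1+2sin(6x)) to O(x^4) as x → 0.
12*x - 72*x**2 + 504*x**3 + O(x**4)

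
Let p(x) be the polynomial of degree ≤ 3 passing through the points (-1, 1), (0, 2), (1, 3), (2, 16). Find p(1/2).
7/4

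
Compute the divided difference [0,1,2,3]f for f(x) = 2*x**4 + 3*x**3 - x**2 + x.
15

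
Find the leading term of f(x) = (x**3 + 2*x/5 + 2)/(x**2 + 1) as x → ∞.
x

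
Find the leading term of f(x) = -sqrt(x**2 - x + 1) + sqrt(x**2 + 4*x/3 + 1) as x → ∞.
7/6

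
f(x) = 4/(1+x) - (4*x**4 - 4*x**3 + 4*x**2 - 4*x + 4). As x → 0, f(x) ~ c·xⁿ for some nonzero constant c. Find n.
5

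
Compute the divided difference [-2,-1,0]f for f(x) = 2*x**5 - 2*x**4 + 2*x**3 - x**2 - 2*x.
-51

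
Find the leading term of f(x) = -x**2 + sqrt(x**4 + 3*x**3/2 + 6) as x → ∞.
3*x/4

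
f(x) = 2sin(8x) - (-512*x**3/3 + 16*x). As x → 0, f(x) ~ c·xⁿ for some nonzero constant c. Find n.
5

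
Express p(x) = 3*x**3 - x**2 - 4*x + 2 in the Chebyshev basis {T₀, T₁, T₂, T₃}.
(3/2)T₀ + (-7/4)T₁ + (-1/2)T₂ + (3/4)T₃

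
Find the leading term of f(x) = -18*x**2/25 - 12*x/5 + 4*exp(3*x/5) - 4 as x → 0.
18*x**3/125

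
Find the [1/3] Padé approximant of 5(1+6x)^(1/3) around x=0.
(25*x + 5)/(8*x**3/3 - 2*x**2 + 3*x + 1)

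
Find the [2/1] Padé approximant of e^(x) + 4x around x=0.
(-7*x**2/6 + 14*x/3 + 1)/(1 - x/3)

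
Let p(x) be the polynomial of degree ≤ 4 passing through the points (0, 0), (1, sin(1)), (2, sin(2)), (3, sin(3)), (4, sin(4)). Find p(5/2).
-5*sin(1)/32 - 5*sin(4)/128 + 15*sin(3)/32 + 45*sin(2)/64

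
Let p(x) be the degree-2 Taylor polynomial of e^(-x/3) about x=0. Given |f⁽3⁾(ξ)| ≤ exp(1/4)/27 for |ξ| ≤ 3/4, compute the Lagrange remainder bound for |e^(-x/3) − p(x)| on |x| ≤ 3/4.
exp(1/4)/384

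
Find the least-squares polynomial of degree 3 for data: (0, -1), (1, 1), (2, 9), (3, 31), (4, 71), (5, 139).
-65/63 + (229/189)x + (-37/126)x² + (61/54)x³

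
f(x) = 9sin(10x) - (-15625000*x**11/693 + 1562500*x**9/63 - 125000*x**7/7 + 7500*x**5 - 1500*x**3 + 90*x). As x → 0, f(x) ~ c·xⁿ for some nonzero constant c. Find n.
13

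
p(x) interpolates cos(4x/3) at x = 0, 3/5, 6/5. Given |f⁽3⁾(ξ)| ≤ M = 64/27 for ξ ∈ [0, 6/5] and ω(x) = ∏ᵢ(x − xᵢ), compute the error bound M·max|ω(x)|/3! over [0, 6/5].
64*sqrt(3)/3375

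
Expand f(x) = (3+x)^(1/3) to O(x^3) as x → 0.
3**(1/3) + 3**(1/3)*x/9 - 3**(1/3)*x**2/81 + O(x**3)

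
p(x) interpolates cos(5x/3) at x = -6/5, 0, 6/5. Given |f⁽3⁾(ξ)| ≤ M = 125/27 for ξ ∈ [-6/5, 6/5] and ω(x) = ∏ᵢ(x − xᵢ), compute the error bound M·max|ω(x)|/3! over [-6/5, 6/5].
8*sqrt(3)/27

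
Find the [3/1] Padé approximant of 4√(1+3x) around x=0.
(-27*x**3/16 + 27*x**2/4 + 27*x/2 + 4)/(15*x/8 + 1)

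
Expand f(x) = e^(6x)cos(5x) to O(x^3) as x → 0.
1 + 6*x + 11*x**2/2 + O(x**3)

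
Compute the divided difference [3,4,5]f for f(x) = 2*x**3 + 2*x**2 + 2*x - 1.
26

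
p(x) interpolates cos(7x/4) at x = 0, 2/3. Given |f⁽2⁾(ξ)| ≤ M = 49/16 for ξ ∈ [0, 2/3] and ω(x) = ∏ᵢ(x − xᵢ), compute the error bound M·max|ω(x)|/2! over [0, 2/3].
49/288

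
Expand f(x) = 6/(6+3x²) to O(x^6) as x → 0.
1 - x**2/2 + x**4/4 + O(x**6)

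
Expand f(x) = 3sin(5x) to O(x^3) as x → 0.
15*x + O(x**3)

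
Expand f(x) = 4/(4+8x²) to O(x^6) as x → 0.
1 - 2*x**2 + 4*x**4 + O(x**6)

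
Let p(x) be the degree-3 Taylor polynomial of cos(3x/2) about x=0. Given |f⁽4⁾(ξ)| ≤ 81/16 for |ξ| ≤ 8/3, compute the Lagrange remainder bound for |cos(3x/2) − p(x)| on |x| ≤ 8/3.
32/3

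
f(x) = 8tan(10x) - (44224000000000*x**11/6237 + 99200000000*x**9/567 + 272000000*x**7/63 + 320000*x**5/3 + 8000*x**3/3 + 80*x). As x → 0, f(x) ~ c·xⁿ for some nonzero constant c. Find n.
13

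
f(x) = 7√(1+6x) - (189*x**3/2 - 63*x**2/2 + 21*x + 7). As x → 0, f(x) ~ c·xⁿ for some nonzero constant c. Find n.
4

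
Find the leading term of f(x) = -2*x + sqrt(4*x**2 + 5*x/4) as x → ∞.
5/16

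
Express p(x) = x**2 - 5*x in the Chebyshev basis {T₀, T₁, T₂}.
(1/2)T₀ + (-5)T₁ + (1/2)T₂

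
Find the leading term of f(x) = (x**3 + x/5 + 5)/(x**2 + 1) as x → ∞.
x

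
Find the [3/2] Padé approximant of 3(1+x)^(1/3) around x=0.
(7*x**3/135 + 7*x**2/5 + 21*x/5 + 3)/(2*x**2/9 + 16*x/15 + 1)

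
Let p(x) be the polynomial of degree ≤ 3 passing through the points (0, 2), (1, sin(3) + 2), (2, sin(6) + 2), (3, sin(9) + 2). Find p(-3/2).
135*sin(6)/16 - 189*sin(3)/16 - 35*sin(9)/16 + 2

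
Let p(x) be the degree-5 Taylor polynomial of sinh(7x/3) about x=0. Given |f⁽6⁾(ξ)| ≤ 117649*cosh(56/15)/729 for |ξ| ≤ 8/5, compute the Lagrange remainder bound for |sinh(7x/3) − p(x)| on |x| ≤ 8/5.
1927561216*cosh(56/15)/512578125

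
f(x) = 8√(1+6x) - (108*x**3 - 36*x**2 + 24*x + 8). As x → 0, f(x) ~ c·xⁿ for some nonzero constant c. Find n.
4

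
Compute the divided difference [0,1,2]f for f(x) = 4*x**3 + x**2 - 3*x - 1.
13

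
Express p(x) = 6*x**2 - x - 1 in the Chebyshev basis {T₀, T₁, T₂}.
(2)T₀ - T₁ + (3)T₂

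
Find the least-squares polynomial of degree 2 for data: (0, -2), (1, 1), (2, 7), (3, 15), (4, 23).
-16/7 + (104/35)x + (6/7)x²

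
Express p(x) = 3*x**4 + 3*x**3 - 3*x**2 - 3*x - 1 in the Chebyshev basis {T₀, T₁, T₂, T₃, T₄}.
(-11/8)T₀ + (-3/4)T₁ + (3/4)T₃ + (3/8)T₄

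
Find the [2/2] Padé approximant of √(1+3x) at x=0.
(45*x**2/16 + 15*x/4 + 1)/(9*x**2/16 + 9*x/4 + 1)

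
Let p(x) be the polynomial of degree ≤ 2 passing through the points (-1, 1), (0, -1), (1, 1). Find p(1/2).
-1/2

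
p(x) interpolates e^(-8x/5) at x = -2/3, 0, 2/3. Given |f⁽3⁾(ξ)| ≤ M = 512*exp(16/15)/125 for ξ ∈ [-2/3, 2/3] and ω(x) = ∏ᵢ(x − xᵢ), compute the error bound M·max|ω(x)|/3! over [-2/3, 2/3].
4096*sqrt(3)*exp(16/15)/91125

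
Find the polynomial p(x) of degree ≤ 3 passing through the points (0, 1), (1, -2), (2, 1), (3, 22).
2*x**3 - 3*x**2 - 2*x + 1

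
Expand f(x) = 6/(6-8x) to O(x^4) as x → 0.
1 + 4*x/3 + 16*x**2/9 + 64*x**3/27 + O(x**4)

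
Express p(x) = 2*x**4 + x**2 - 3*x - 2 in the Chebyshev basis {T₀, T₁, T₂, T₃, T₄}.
(-3/4)T₀ + (-3)T₁ + (3/2)T₂ + (1/4)T₄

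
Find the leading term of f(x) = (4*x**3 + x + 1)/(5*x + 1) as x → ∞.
4*x**2/5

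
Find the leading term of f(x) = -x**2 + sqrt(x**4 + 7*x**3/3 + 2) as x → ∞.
7*x/6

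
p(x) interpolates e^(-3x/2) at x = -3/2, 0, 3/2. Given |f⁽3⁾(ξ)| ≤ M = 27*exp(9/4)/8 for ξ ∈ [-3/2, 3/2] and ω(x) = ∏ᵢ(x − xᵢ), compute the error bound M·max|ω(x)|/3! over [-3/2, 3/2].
27*sqrt(3)*exp(9/4)/64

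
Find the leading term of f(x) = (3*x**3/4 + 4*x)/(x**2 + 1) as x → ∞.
3*x/4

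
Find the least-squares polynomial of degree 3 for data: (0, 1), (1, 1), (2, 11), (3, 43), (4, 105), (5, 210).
1 + (-25/14)x + (-1/28)x² + (7/4)x³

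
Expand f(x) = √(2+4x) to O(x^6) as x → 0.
sqrt(2) + sqrt(2)*x - sqrt(2)*x**2/2 + sqrt(2)*x**3/2 - 5*sqrt(2)*x**4/8 + 7*sqrt(2)*x**5/8 + O(x**6)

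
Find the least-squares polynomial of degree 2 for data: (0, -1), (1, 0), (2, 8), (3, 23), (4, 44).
-38/35 + (-149/70)x + (47/14)x²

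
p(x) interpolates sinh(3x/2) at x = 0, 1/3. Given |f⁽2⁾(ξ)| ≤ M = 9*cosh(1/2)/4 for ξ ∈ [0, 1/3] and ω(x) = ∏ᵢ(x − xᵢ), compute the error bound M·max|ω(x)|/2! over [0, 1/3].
cosh(1/2)/32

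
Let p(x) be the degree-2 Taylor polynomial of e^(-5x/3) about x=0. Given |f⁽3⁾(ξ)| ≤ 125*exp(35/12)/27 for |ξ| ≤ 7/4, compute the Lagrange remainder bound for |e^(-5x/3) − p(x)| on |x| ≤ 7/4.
42875*exp(35/12)/10368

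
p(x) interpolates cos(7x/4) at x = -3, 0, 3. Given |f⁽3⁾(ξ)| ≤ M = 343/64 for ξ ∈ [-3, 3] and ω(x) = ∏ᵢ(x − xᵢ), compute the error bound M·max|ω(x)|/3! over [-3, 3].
343*sqrt(3)/64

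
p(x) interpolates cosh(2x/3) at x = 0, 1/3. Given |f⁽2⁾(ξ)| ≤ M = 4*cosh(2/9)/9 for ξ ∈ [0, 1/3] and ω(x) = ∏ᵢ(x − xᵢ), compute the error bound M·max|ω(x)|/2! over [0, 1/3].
cosh(2/9)/162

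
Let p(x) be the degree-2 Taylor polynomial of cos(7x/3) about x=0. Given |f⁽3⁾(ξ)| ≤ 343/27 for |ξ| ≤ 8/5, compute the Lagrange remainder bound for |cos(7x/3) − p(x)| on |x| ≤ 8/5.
87808/10125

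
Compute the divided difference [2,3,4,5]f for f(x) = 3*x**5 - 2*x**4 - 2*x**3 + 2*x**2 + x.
345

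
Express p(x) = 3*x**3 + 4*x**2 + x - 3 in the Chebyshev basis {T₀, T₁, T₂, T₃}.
-T₀ + (13/4)T₁ + (2)T₂ + (3/4)T₃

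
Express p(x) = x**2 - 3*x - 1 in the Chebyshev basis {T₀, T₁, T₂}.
(-1/2)T₀ + (-3)T₁ + (1/2)T₂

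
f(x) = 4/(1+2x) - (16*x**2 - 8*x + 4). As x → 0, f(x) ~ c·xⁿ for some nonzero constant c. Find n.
3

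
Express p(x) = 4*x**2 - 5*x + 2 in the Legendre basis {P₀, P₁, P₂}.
(10/3)P₀ + (-5)P₁ + (8/3)P₂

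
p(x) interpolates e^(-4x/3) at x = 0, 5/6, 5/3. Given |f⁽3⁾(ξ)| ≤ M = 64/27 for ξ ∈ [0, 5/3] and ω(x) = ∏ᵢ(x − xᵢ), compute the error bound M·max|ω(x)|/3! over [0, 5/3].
1000*sqrt(3)/19683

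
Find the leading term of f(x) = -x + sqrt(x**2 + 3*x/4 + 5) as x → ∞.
3/8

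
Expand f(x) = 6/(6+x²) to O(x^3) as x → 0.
1 - x**2/6 + O(x**3)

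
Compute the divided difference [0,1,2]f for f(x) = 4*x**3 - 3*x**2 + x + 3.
9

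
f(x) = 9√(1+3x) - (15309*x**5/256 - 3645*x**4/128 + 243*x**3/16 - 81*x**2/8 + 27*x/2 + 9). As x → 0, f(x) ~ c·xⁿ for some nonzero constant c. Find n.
6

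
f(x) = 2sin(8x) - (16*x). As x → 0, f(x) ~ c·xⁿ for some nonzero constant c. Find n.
3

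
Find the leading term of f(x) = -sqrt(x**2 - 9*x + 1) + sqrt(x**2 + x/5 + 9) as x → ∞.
23/5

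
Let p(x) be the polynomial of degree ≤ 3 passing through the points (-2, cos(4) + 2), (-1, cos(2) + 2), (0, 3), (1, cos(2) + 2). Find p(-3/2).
cos(2) + 5*cos(4)/16 + 27/16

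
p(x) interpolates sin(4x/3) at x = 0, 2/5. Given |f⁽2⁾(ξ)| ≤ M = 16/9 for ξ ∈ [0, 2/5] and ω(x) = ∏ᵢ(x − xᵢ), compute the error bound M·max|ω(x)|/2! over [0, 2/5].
8/225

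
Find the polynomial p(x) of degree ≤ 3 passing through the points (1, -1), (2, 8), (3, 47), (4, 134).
3*x**3 - 3*x**2 - 3*x + 2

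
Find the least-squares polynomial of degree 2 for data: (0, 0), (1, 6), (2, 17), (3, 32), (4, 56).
11/35 + (83/35)x + (20/7)x²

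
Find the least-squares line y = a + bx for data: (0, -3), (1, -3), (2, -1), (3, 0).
a = -17/5, b = 11/10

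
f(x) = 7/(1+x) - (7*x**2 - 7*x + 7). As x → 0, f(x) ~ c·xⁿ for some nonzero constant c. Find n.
3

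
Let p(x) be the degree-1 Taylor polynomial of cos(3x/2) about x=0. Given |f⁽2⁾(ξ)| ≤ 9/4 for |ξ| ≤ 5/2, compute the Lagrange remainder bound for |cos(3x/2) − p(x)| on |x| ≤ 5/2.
225/32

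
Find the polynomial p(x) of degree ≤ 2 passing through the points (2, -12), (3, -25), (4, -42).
-2*x**2 - 3*x + 2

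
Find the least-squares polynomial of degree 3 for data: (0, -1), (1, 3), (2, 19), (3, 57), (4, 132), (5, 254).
-131/126 + (2063/756)x + (-19/36)x² + (55/27)x³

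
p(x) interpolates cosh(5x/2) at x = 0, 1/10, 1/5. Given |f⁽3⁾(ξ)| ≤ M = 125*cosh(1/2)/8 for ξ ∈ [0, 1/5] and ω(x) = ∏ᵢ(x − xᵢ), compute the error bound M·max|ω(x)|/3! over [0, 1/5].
sqrt(3)*cosh(1/2)/1728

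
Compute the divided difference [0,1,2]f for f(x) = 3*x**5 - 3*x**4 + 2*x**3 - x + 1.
30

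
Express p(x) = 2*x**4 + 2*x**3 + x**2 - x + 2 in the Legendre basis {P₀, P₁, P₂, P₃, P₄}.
(41/15)P₀ + (1/5)P₁ + (38/21)P₂ + (4/5)P₃ + (16/35)P₄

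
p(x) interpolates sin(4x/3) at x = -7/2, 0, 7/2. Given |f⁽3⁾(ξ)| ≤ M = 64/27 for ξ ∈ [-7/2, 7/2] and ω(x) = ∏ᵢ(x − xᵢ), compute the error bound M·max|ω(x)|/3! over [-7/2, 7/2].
2744*sqrt(3)/729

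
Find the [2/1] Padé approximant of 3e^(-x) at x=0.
(x**2/2 - 2*x + 3)/(x/3 + 1)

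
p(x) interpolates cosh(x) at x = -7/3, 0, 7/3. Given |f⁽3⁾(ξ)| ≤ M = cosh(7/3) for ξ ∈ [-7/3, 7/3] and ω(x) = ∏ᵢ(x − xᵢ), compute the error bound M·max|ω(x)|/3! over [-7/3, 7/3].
343*sqrt(3)*cosh(7/3)/729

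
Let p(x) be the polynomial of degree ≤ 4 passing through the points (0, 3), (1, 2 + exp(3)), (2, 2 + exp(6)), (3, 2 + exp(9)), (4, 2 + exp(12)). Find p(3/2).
-5*exp(9)/32 + 251/128 + 15*exp(3)/32 + 45*exp(6)/64 + 3*exp(12)/128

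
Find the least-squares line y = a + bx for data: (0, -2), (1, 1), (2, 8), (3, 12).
a = -13/5, b = 49/10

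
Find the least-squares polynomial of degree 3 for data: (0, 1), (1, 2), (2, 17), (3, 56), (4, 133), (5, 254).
23/21 + (-181/63)x + (38/21)x² + (16/9)x³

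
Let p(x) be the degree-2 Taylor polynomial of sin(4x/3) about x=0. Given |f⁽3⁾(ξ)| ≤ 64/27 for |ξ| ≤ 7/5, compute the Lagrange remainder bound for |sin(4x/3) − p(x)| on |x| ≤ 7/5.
10976/10125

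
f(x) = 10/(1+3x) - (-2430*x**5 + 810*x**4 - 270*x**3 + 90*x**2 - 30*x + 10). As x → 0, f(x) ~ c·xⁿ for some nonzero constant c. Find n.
6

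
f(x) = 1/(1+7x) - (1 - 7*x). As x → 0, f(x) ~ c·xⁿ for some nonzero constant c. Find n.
2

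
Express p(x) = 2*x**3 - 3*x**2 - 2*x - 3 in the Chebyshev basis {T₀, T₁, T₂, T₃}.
(-9/2)T₀ + (-1/2)T₁ + (-3/2)T₂ + (1/2)T₃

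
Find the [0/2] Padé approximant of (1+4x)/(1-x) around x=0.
1/(20*x**2 - 5*x + 1)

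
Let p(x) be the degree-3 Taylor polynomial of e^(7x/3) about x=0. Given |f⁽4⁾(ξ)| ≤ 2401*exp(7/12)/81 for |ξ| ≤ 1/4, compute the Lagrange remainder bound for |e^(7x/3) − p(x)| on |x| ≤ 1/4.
2401*exp(7/12)/497664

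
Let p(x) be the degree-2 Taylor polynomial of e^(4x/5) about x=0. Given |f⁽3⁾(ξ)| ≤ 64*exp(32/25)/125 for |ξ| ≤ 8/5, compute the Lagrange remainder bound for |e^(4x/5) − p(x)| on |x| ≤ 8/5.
16384*exp(32/25)/46875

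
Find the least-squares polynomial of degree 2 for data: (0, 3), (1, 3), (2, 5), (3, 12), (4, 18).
99/35 + (-67/70)x + (17/14)x²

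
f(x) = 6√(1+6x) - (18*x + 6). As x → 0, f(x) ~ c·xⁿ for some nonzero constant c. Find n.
2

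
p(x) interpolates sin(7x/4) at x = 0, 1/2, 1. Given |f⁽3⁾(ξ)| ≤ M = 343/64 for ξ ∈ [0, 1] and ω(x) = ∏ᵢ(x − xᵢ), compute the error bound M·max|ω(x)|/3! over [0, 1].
343*sqrt(3)/13824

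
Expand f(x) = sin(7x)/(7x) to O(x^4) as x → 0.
1 - 49*x**2/6 + O(x**4)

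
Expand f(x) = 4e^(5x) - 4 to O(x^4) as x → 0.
20*x + 50*x**2 + 250*x**3/3 + O(x**4)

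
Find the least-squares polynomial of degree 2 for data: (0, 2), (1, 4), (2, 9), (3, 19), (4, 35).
81/35 + (-93/70)x + (33/14)x²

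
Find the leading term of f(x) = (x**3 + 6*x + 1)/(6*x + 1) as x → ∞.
x**2/6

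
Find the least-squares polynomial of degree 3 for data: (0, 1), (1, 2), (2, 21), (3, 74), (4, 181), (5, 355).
67/63 + (-961/378)x + (139/252)x² + (305/108)x³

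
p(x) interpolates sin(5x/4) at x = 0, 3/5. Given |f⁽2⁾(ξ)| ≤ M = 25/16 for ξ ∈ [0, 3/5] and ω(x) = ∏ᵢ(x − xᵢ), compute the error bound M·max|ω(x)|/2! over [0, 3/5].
9/128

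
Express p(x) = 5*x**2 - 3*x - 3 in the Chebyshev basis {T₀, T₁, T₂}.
(-1/2)T₀ + (-3)T₁ + (5/2)T₂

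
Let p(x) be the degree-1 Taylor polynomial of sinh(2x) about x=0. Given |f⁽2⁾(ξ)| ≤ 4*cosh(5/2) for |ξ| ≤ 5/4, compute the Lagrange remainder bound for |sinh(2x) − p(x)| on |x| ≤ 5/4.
25*cosh(5/2)/8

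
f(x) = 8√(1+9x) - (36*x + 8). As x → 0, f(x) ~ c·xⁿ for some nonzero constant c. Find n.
2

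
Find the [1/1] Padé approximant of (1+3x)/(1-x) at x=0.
(3*x + 1)/(1 - x)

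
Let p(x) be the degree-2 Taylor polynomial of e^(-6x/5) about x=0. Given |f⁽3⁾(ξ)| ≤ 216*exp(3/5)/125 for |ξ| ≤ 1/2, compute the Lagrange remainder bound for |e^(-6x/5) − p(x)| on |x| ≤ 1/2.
9*exp(3/5)/250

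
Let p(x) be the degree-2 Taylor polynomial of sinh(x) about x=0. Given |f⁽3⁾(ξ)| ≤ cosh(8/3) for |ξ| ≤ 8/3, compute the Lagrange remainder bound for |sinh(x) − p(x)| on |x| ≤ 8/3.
256*cosh(8/3)/81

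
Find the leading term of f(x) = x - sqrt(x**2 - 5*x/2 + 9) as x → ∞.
5/4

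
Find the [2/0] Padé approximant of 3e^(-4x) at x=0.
24*x**2 - 12*x + 3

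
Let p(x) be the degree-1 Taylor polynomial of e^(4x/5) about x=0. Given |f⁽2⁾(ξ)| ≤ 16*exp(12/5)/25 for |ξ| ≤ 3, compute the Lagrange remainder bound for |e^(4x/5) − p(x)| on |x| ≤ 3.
72*exp(12/5)/25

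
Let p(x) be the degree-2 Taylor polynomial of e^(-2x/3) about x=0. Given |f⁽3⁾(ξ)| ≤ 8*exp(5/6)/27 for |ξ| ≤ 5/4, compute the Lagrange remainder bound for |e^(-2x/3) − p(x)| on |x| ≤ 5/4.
125*exp(5/6)/1296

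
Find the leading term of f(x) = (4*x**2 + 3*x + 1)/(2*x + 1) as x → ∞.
2*x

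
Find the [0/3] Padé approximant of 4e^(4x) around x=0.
4/(-32*x**3/3 + 8*x**2 - 4*x + 1)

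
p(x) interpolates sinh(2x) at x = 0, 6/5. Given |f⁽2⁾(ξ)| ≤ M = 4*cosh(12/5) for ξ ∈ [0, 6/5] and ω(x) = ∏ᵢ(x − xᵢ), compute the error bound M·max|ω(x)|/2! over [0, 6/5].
18*cosh(12/5)/25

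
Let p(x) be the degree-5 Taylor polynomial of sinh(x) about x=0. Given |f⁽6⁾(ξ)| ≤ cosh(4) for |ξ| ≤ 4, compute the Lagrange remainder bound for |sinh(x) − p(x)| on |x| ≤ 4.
256*cosh(4)/45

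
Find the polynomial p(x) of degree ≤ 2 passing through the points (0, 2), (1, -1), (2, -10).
2 - 3*x**2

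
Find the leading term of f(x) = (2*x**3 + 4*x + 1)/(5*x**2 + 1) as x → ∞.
2*x/5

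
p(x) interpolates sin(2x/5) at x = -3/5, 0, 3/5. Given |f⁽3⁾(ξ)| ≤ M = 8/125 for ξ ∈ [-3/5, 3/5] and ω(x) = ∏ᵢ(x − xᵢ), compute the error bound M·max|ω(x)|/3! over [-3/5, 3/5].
8*sqrt(3)/15625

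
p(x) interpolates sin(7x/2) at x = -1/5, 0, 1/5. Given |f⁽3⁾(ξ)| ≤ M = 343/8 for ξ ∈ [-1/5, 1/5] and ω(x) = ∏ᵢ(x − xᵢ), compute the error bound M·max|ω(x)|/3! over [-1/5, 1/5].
343*sqrt(3)/27000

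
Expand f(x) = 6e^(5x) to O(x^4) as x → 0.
6 + 30*x + 75*x**2 + 125*x**3 + O(x**4)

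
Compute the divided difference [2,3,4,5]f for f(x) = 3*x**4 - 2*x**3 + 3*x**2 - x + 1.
40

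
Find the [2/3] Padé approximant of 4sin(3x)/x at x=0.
(12 - 63*x**2/5)/(9*x**2/20 + 1)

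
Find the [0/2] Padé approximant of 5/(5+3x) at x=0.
1/(3*x/5 + 1)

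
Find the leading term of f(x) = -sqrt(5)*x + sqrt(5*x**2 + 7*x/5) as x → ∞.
7*sqrt(5)/50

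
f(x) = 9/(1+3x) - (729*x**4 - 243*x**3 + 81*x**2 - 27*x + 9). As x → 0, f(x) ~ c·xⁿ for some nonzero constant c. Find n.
5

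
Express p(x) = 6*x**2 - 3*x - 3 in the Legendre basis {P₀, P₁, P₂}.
-P₀ + (-3)P₁ + (4)P₂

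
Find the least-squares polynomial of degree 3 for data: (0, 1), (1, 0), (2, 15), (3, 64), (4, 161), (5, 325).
1 + (-53/14)x + (-1/28)x² + (11/4)x³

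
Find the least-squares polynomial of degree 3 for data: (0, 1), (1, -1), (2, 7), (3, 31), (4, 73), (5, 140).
1 + (-81/14)x + (83/28)x² + (3/4)x³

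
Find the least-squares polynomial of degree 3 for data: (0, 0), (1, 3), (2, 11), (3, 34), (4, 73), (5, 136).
17/126 + (499/756)x + (193/252)x² + (49/54)x³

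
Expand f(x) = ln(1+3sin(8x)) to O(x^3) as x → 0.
24*x - 288*x**2 + O(x**3)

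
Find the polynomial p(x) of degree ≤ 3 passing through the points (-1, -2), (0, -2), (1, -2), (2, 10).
2*x**3 - 2*x - 2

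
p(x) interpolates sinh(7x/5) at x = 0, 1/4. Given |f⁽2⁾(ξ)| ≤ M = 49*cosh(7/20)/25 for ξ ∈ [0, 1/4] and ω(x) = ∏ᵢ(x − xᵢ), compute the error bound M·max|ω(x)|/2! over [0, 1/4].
49*cosh(7/20)/3200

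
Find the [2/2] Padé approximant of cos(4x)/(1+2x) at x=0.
(-16*x**2/3 - 2*x/3 + 1)/(4*x**2/3 + 4*x/3 + 1)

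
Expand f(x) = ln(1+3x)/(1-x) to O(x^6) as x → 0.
3*x - 3*x**2/2 + 15*x**3/2 - 51*x**4/4 + 717*x**5/20 + O(x**6)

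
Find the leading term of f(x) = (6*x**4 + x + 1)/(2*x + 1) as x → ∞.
3*x**3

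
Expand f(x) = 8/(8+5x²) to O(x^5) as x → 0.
1 - 5*x**2/8 + 25*x**4/64 + O(x**5)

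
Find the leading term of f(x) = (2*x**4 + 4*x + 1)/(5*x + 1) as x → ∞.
2*x**3/5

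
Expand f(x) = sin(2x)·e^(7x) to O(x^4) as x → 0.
2*x + 14*x**2 + 143*x**3/3 + O(x**4)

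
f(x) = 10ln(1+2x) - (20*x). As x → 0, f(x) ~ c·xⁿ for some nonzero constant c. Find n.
2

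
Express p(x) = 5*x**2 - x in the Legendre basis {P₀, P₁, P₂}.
(5/3)P₀ - P₁ + (10/3)P₂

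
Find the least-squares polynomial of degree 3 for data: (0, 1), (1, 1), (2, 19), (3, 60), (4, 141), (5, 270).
17/21 + (-377/126)x + (173/84)x² + (67/36)x³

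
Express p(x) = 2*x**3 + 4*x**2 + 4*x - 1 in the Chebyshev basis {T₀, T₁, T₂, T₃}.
T₀ + (11/2)T₁ + (2)T₂ + (1/2)T₃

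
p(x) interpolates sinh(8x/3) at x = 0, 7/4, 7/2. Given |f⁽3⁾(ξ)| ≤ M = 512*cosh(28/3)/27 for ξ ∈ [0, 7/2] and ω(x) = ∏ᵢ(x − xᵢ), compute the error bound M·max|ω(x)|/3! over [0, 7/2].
2744*sqrt(3)*cosh(28/3)/729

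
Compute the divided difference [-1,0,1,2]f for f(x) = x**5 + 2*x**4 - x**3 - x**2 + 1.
8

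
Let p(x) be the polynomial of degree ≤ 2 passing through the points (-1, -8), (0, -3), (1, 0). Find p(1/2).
-5/4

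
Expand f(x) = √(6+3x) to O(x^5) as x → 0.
sqrt(6) + sqrt(6)*x/4 - sqrt(6)*x**2/32 + sqrt(6)*x**3/128 - 5*sqrt(6)*x**4/2048 + O(x**5)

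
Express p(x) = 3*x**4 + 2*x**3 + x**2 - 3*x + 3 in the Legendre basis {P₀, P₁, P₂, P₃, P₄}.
(59/15)P₀ + (-9/5)P₁ + (50/21)P₂ + (4/5)P₃ + (24/35)P₄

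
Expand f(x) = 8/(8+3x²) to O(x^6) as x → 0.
1 - 3*x**2/8 + 9*x**4/64 + O(x**6)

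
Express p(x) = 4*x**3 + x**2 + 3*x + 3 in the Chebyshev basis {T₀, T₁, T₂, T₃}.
(7/2)T₀ + (6)T₁ + (1/2)T₂ + T₃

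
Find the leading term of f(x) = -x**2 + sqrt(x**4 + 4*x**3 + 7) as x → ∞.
2*x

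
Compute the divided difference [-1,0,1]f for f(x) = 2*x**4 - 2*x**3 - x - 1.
2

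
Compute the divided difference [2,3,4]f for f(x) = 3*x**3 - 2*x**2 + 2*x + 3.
25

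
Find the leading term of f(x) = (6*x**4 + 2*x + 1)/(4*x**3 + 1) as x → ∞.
3*x/2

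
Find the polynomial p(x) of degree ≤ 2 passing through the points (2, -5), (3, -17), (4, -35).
-3*x**2 + 3*x + 1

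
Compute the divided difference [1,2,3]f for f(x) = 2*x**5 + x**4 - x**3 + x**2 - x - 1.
200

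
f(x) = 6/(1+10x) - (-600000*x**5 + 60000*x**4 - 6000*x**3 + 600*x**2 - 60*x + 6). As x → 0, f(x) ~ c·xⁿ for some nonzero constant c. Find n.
6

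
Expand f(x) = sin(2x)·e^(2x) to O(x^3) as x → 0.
2*x + 4*x**2 + O(x**3)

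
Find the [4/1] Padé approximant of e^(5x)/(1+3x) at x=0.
(310625*x**4/12696 + 20875*x**3/1587 + 10725*x**2/1058 + 2020*x/529 + 1)/(962*x/529 + 1)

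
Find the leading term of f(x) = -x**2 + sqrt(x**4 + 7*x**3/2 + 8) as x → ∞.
7*x/4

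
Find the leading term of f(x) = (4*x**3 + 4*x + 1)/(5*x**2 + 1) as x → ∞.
4*x/5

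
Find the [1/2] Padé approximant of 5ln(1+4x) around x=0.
20*x/(-4*x**2/3 + 2*x + 1)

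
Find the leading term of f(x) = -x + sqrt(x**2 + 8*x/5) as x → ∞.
4/5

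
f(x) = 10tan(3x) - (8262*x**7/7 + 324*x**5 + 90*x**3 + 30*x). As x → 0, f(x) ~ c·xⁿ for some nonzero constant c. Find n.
9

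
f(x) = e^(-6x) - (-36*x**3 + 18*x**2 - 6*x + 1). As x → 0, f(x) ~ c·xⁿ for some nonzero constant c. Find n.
4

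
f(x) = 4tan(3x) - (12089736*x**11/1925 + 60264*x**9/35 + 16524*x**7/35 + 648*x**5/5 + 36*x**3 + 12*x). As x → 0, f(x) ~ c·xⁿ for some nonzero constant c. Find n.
13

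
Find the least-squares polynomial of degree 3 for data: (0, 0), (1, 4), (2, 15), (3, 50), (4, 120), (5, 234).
19/63 + (349/189)x + (-139/126)x² + (109/54)x³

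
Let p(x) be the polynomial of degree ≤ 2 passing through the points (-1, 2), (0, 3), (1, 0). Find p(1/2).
2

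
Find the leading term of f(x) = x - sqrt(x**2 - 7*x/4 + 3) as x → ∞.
7/8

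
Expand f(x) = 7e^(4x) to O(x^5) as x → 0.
7 + 28*x + 56*x**2 + 224*x**3/3 + 224*x**4/3 + O(x**5)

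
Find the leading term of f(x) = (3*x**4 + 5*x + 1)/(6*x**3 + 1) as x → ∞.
x/2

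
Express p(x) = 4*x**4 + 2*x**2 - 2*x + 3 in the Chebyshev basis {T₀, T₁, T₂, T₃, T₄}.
(11/2)T₀ + (-2)T₁ + (3)T₂ + (1/2)T₄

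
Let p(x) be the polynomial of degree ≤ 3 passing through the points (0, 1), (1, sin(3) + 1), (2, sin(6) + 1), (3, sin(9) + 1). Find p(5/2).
15*sin(6)/16 - 5*sin(3)/16 + 5*sin(9)/16 + 1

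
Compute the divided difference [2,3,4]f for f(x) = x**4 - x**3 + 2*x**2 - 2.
48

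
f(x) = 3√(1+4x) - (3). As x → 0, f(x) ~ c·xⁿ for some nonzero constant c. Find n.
1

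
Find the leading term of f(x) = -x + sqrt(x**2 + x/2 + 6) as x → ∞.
1/4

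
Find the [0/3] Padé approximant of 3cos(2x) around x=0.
3/(2*x**2 + 1)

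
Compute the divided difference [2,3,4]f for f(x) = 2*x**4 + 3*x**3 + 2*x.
137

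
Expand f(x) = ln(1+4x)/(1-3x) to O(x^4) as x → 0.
4*x + 4*x**2 + 100*x**3/3 + O(x**4)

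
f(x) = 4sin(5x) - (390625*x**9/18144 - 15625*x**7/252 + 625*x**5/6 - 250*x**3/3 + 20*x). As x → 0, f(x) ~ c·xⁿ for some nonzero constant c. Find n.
11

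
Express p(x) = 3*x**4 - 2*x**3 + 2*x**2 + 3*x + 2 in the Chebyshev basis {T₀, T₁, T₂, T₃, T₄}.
(33/8)T₀ + (3/2)T₁ + (5/2)T₂ + (-1/2)T₃ + (3/8)T₄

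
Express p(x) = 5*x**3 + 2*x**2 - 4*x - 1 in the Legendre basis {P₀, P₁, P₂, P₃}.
(-1/3)P₀ - P₁ + (4/3)P₂ + (2)P₃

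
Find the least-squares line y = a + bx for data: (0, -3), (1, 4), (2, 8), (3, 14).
a = -5/2, b = 11/2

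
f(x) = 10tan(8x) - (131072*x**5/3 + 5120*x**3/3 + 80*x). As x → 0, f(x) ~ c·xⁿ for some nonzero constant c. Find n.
7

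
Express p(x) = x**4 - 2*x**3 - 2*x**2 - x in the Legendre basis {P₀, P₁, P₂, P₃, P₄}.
(-7/15)P₀ + (-11/5)P₁ + (-16/21)P₂ + (-4/5)P₃ + (8/35)P₄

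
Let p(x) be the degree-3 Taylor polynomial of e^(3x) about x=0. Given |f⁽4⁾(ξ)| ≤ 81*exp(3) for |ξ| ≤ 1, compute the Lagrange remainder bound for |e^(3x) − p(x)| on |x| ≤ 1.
27*exp(3)/8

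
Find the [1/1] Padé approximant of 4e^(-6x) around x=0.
(4 - 12*x)/(3*x + 1)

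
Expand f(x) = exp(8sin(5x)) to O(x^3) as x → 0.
1 + 40*x + 800*x**2 + O(x**3)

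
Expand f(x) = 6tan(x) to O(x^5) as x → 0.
6*x + 2*x**3 + O(x**5)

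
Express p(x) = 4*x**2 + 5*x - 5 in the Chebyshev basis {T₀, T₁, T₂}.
(-3)T₀ + (5)T₁ + (2)T₂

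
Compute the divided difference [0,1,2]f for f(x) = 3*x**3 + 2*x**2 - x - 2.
11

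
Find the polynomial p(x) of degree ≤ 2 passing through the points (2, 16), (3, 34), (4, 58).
3*x**2 + 3*x - 2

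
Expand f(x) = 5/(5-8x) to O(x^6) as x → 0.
1 + 8*x/5 + 64*x**2/25 + 512*x**3/125 + 4096*x**4/625 + 32768*x**5/3125 + O(x**6)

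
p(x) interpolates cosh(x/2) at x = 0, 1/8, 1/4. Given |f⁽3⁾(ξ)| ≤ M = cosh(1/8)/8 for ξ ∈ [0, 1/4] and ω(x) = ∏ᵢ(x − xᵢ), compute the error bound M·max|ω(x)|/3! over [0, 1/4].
sqrt(3)*cosh(1/8)/110592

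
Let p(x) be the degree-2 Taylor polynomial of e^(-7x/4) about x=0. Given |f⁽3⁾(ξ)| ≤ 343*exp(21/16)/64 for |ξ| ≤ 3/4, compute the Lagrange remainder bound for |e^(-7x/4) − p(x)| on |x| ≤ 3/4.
3087*exp(21/16)/8192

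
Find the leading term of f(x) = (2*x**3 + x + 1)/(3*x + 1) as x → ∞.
2*x**2/3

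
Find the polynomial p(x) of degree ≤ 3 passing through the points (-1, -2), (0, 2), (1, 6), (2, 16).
x**3 + 3*x + 2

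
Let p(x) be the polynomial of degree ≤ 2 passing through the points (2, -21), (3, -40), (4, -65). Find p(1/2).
-15/4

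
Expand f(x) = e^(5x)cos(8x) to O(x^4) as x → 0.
1 + 5*x - 39*x**2/2 - 835*x**3/6 + O(x**4)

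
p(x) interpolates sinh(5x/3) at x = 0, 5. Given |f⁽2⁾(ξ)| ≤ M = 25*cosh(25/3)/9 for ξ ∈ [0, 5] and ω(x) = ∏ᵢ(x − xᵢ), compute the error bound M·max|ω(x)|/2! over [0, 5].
625*cosh(25/3)/72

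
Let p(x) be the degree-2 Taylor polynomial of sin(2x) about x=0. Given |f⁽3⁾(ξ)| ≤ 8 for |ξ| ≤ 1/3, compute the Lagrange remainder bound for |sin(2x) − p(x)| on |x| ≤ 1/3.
4/81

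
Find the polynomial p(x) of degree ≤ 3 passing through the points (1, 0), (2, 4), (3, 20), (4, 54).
x**3 - 3*x + 2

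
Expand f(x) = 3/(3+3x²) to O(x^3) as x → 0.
1 - x**2 + O(x**3)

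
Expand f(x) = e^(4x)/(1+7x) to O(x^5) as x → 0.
1 - 3*x + 29*x**2 - 577*x**3/3 + 1357*x**4 + O(x**5)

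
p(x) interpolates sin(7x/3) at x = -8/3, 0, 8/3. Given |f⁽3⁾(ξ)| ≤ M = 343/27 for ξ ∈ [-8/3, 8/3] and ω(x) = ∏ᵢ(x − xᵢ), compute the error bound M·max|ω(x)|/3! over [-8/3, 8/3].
175616*sqrt(3)/19683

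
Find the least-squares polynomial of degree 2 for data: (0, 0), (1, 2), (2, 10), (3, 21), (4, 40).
3/35 + (-47/70)x + (37/14)x²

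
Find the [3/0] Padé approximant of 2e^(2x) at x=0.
8*x**3/3 + 4*x**2 + 4*x + 2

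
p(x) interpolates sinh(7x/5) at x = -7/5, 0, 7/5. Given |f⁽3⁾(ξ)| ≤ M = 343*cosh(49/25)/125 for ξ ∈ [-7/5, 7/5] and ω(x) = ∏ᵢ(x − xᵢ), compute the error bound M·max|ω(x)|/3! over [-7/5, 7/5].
117649*sqrt(3)*cosh(49/25)/421875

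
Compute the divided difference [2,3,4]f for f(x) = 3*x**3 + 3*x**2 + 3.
30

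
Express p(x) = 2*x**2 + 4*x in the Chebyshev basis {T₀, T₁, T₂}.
T₀ + (4)T₁ + T₂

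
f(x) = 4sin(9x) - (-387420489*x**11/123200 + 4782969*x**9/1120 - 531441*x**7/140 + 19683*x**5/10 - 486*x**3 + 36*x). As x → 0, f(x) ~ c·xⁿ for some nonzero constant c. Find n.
13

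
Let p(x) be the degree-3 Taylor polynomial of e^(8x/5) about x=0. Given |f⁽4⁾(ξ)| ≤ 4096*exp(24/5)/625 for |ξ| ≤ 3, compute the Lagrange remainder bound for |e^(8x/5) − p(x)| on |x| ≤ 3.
13824*exp(24/5)/625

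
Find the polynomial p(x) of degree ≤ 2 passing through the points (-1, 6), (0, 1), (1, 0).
2*x**2 - 3*x + 1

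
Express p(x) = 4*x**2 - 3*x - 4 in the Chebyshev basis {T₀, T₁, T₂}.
(-2)T₀ + (-3)T₁ + (2)T₂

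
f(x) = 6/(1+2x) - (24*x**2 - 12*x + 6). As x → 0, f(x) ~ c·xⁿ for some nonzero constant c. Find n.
3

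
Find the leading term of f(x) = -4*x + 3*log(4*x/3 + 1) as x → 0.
-8*x**2/3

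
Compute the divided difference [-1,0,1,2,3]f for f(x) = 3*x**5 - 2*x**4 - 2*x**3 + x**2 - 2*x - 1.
13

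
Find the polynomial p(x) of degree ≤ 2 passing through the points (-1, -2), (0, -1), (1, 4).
2*x**2 + 3*x - 1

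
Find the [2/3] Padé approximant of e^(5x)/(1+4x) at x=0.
(925*x**2/388 + 250*x/97 + 1)/(8675*x**3/1164 - 2985*x**2/388 + 153*x/97 + 1)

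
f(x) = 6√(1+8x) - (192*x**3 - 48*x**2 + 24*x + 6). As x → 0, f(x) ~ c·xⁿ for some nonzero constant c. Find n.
4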